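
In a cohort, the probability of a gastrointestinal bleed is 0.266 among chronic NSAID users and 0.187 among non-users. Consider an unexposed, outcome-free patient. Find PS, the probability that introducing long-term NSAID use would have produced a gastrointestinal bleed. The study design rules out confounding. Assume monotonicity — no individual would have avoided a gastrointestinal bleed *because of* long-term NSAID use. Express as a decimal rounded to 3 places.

Let p₁ = 0.266, p₀ = 0.187.
Under exogeneity and monotonicity, PS = (p₁ − p₀) / (1 − p₀).
PS = (0.266 − 0.187) / (1 − 0.187) = 0.079 / 0.813 ≈ 0.0972

PS ≈ 0.097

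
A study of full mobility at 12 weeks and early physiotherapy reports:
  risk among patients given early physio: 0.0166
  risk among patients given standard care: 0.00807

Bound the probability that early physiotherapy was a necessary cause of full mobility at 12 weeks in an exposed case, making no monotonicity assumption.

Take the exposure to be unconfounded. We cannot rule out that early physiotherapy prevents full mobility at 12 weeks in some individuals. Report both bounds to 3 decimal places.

0.514 ≤ PN ≤ 1.000

Let p₁ = 0.0166, p₀ = 0.00807.
Under exogeneity alone the bounds on PN are max{0,(p₁−p₀)/p₁} ≤ PN ≤ min{1,(1−p₀)/p₁}.
  lower = (p₁ − p₀)/p₁ = 0.00853 / 0.0166 ≈ 0.5139
  upper = min{1, (1 − p₀)/p₁} = 0.99193 / 0.0166 ≈ 59.7548 → capped at 1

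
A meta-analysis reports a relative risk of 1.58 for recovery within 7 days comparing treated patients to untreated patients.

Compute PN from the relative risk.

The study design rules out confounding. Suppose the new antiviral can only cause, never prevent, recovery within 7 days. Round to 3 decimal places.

PN ≈ 0.367

Under exogeneity and monotonicity, PN = (RR − 1) / RR = 1 − 1/RR.
PN = (1.58 − 1) / 1.58 = 0.58 / 1.58 ≈ 0.3671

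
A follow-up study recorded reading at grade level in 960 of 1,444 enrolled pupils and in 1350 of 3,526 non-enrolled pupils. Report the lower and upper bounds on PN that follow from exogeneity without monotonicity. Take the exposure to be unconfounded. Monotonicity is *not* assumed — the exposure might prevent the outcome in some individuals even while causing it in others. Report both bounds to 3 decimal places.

p₁ = P(outcome | exposed) = 960/1444 = 0.66482
p₀ = P(outcome | unexposed) = 1350/3526 = 0.38287
Under exogeneity alone the bounds on PN are max{0,(p₁−p₀)/p₁} ≤ PN ≤ min{1,(1−p₀)/p₁}.
  lower = (p₁ − p₀)/p₁ = 0.28195 / 0.66482 ≈ 0.4241
  upper = min{1, (1 − p₀)/p₁} = 0.61713 / 0.66482 ≈ 0.9283

0.424 ≤ PN ≤ 0.928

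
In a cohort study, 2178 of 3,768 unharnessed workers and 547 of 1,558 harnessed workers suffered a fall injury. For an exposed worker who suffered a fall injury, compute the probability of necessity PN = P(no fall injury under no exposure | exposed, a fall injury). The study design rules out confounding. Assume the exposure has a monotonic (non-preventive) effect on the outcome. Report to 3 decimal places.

p₁ = P(outcome | exposed) = 2178/3768 = 0.57803
p₀ = P(outcome | unexposed) = 547/1558 = 0.35109
Under exogeneity and monotonicity, PN = (p₁ − p₀) / p₁.
PN = (0.57803 − 0.35109) / 0.57803 = 0.22693 / 0.57803 ≈ 0.3926

PN ≈ 0.393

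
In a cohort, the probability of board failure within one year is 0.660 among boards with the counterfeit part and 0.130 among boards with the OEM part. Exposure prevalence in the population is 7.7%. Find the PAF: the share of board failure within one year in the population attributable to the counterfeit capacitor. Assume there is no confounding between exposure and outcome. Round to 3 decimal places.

Let p₁ = 0.66, p₀ = 0.13.
Overall risk P(Y=1) = π·p₁ + (1−π)·p₀ = 0.077×0.66 + 0.923×0.13 = 0.17081.
Under exogeneity, PAF = [P(Y=1) − p₀] / P(Y=1).
PAF = (0.17081 − 0.13) / 0.17081 ≈ 0.2389

PAF ≈ 0.239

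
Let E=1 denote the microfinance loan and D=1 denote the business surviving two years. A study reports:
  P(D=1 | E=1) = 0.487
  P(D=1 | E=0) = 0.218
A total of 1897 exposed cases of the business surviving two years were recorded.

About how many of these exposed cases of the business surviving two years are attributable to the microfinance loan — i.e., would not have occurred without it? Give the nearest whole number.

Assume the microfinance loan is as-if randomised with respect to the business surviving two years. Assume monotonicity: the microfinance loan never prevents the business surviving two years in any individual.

about 1048 cases

Let p₁ = 0.487, p₀ = 0.218.
PN = (p₁ − p₀)/p₁ = (0.487 − 0.218) / 0.487 ≈ 0.55236.
Attributable cases ≈ PN × (exposed cases) = 0.55236 × 1897 ≈ 1047.83.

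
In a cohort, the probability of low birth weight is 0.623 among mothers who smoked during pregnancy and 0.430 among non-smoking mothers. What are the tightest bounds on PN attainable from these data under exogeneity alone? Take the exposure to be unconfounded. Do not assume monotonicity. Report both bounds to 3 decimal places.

Let p₁ = 0.623, p₀ = 0.43.
Under exogeneity alone the bounds on PN are max{0,(p₁−p₀)/p₁} ≤ PN ≤ min{1,(1−p₀)/p₁}.
  lower = (p₁ − p₀)/p₁ = 0.193 / 0.623 ≈ 0.3098
  upper = min{1, (1 − p₀)/p₁} = 0.57 / 0.623 ≈ 0.9149

0.310 ≤ PN ≤ 0.915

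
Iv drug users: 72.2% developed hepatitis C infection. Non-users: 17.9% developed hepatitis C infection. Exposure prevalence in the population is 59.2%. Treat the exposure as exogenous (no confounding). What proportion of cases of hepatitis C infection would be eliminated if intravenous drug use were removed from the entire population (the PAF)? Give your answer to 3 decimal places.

p₁ = 0.722, p₀ = 0.179.
Overall risk P(Y=1) = π·p₁ + (1−π)·p₀ = 0.592×0.722 + 0.408×0.179 = 0.50046.
Under exogeneity, PAF = [P(Y=1) − p₀] / P(Y=1).
PAF = (0.50046 − 0.179) / 0.50046 ≈ 0.6423

PAF ≈ 0.642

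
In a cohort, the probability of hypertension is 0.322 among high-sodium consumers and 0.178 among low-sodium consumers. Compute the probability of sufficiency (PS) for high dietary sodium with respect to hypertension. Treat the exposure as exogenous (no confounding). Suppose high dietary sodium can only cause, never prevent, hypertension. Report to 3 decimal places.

PS ≈ 0.175

Let p₁ = 0.322, p₀ = 0.178.
Under exogeneity and monotonicity, PS = (p₁ − p₀) / (1 − p₀).
PS = (0.322 − 0.178) / (1 − 0.178) = 0.144 / 0.822 ≈ 0.1752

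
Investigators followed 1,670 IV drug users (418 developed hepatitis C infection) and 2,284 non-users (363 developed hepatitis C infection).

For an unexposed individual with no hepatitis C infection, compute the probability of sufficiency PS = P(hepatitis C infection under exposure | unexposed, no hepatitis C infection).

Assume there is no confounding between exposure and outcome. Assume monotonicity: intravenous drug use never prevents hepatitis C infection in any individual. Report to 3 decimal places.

p₁ = P(outcome | exposed) = 418/1670 = 0.2503
p₀ = P(outcome | unexposed) = 363/2284 = 0.15893
Under exogeneity and monotonicity, PS = (p₁ − p₀) / (1 − p₀).
PS = (0.2503 − 0.15893) / (1 − 0.15893) = 0.091368 / 0.84107 ≈ 0.1086

PS ≈ 0.109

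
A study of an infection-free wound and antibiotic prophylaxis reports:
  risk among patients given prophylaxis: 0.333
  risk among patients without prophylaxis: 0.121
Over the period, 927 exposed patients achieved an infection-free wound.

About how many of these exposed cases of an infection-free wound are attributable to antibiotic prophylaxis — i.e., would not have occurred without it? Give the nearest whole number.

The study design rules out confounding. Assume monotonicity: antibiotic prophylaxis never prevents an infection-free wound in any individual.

Let p₁ = 0.333, p₀ = 0.121.
PN = (p₁ − p₀)/p₁ = (0.333 − 0.121) / 0.333 ≈ 0.63664.
Attributable cases ≈ PN × (exposed cases) = 0.63664 × 927 ≈ 590.16.

about 590 cases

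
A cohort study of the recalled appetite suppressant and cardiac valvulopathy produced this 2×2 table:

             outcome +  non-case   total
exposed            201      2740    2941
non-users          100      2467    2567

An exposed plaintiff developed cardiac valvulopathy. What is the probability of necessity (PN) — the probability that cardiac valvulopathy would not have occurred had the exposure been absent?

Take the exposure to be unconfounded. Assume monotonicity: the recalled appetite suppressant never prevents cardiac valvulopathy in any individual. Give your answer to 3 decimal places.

p₁ = P(outcome | exposed) = 201/2941 = 0.068344
p₀ = P(outcome | unexposed) = 100/2567 = 0.038956
Under exogeneity and monotonicity, PN = (p₁ − p₀)/p₁.
PN = (0.068344 − 0.038956) / 0.068344 ≈ 0.4300

PN ≈ 0.430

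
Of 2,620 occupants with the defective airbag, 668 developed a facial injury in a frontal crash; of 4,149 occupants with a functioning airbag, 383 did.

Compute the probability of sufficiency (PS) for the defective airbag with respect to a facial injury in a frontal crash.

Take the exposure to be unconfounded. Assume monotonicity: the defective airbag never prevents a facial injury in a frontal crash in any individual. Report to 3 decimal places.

PS ≈ 0.179

p₁ = P(outcome | exposed) = 668/2620 = 0.25496
p₀ = P(outcome | unexposed) = 383/4149 = 0.092311
Under exogeneity and monotonicity, PS = (p₁ − p₀) / (1 − p₀).
PS = (0.25496 − 0.092311) / (1 − 0.092311) = 0.16265 / 0.90769 ≈ 0.1792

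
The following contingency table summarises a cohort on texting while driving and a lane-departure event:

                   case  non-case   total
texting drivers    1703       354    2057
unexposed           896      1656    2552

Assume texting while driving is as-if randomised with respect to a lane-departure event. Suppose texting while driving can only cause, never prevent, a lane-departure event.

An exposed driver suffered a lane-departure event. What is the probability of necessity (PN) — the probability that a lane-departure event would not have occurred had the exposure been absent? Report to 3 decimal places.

PN ≈ 0.576

p₁ = P(outcome | exposed) = 1703/2057 = 0.8279
p₀ = P(outcome | unexposed) = 896/2552 = 0.3511
Under exogeneity and monotonicity, PN = (p₁ − p₀) / p₁.
PN = (0.8279 − 0.3511) / 0.8279 = 0.47681 / 0.8279 ≈ 0.5759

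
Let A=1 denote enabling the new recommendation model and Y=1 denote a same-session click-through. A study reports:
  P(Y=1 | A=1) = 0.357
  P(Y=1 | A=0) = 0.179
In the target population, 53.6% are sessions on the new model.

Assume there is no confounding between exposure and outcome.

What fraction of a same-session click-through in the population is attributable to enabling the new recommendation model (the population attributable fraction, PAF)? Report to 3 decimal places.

Let p₁ = 0.357, p₀ = 0.179.
Overall risk P(Y=1) = π·p₁ + (1−π)·p₀ = 0.536×0.357 + 0.464×0.179 = 0.27441.
Under exogeneity, PAF = [P(Y=1) − p₀] / P(Y=1).
PAF = (0.27441 − 0.179) / 0.27441 ≈ 0.3477

PAF ≈ 0.348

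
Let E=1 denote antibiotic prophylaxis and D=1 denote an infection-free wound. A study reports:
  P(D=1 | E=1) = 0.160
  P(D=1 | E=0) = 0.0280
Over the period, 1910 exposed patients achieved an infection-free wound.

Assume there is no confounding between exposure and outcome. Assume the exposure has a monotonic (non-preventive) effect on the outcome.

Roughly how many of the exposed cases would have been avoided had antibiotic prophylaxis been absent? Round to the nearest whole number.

Let p₁ = 0.16, p₀ = 0.028.
PN = (p₁ − p₀)/p₁ = (0.16 − 0.028) / 0.16 ≈ 0.82500.
Attributable cases ≈ PN × (exposed cases) = 0.82500 × 1910 ≈ 1575.75.

about 1576 cases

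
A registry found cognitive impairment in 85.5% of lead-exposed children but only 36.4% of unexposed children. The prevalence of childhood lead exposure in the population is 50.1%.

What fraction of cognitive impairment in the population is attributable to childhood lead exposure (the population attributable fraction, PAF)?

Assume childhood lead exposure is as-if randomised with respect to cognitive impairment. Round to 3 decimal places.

PAF ≈ 0.403

p₁ = 0.855, p₀ = 0.364.
Overall risk P(Y=1) = π·p₁ + (1−π)·p₀ = 0.501×0.855 + 0.499×0.364 = 0.60999.
Under exogeneity, PAF = [P(Y=1) − p₀] / P(Y=1).
PAF = (0.60999 − 0.364) / 0.60999 ≈ 0.4033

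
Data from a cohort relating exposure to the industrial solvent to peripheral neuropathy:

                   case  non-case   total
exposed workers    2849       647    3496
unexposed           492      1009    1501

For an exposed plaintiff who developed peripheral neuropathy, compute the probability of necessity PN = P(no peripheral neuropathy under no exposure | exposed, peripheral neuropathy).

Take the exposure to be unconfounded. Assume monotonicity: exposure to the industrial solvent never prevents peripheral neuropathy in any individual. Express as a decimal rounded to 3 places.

PN ≈ 0.598

p₁ = P(outcome | exposed) = 2849/3496 = 0.81493
p₀ = P(outcome | unexposed) = 492/1501 = 0.32778
Under exogeneity and monotonicity, PN = (p₁ − p₀) / p₁.
PN = (0.81493 − 0.32778) / 0.81493 = 0.48715 / 0.81493 ≈ 0.5978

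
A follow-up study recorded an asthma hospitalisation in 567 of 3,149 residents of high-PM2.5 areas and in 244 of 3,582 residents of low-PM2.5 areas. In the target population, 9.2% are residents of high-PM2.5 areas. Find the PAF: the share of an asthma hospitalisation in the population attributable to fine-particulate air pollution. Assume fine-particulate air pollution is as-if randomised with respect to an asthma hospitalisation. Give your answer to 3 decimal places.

PAF ≈ 0.131

p₁ = P(outcome | exposed) = 567/3149 = 0.18006
p₀ = P(outcome | unexposed) = 244/3582 = 0.068118
Overall risk P(Y=1) = π·p₁ + (1−π)·p₀ = 0.092×0.18006 + 0.908×0.068118 = 0.078417.
Under exogeneity, PAF = [P(Y=1) − p₀] / P(Y=1).
PAF = (0.078417 − 0.068118) / 0.078417 ≈ 0.1313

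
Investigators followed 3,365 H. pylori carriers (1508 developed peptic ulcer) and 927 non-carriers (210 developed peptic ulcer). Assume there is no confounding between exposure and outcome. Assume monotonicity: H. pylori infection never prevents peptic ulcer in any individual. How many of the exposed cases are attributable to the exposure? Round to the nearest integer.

about 746 cases

p₁ = P(outcome | exposed) = 1508/3365 = 0.44814
p₀ = P(outcome | unexposed) = 210/927 = 0.22654
PN = (p₁ − p₀)/p₁ = (0.44814 − 0.22654) / 0.44814 ≈ 0.49450.
Attributable cases ≈ PN × (exposed cases) = 0.49450 × 1508 ≈ 745.70.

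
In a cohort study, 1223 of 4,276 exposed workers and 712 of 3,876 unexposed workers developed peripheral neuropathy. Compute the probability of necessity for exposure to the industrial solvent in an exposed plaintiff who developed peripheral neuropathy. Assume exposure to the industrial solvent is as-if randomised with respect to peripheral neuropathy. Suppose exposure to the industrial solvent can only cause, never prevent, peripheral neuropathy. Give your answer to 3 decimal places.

p₁ = P(outcome | exposed) = 1223/4276 = 0.28601
p₀ = P(outcome | unexposed) = 712/3876 = 0.18369
Under exogeneity and monotonicity, PN = (p₁ − p₀) / p₁.
PN = (0.28601 − 0.18369) / 0.28601 = 0.10232 / 0.28601 ≈ 0.3577

PN ≈ 0.358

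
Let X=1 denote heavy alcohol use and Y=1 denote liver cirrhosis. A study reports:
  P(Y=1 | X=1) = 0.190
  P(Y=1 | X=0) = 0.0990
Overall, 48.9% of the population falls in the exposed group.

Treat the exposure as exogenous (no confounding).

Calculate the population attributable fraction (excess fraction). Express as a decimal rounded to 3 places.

PAF ≈ 0.310

Let p₁ = 0.19, p₀ = 0.099.
Overall risk P(Y=1) = π·p₁ + (1−π)·p₀ = 0.489×0.19 + 0.511×0.099 = 0.1435.
Under exogeneity, PAF = [P(Y=1) − p₀] / P(Y=1).
PAF = (0.1435 − 0.099) / 0.1435 ≈ 0.3101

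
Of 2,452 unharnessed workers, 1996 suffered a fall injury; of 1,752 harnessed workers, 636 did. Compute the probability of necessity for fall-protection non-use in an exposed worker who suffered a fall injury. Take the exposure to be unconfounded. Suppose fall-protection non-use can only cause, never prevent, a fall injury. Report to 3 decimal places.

p₁ = P(outcome | exposed) = 1996/2452 = 0.81403
p₀ = P(outcome | unexposed) = 636/1752 = 0.36301
Under exogeneity and monotonicity, PN = (p₁ − p₀) / p₁.
PN = (0.81403 − 0.36301) / 0.81403 = 0.45102 / 0.81403 ≈ 0.5541

PN ≈ 0.554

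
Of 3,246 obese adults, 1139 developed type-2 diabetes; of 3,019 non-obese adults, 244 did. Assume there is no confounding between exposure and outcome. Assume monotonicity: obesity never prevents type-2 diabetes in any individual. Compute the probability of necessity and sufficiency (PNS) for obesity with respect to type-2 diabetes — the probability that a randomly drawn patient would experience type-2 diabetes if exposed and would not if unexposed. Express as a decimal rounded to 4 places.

p₁ = P(outcome | exposed) = 1139/3246 = 0.35089
p₀ = P(outcome | unexposed) = 244/3019 = 0.080821
Under exogeneity and monotonicity, PNS = p₁ − p₀.
PNS = 0.35089 − 0.080821 = 0.27007

PNS ≈ 0.2701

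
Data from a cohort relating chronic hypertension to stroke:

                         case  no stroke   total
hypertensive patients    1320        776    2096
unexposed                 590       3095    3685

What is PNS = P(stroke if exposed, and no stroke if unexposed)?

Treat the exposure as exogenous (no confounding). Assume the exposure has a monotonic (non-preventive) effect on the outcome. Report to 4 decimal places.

PNS ≈ 0.4697

p₁ = P(outcome | exposed) = 1320/2096 = 0.62977
p₀ = P(outcome | unexposed) = 590/3685 = 0.16011
Under exogeneity and monotonicity, PNS = p₁ − p₀.
PNS = 0.62977 − 0.16011 = 0.46966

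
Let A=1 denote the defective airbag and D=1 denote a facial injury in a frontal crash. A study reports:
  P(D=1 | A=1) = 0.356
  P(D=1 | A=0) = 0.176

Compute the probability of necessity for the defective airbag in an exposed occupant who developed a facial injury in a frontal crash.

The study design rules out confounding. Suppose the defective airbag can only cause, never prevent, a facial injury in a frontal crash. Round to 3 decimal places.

Let p₁ = 0.356, p₀ = 0.176.
Under exogeneity and monotonicity, PN = (p₁ − p₀) / p₁.
PN = (0.356 − 0.176) / 0.356 = 0.18 / 0.356 ≈ 0.5056

PN ≈ 0.506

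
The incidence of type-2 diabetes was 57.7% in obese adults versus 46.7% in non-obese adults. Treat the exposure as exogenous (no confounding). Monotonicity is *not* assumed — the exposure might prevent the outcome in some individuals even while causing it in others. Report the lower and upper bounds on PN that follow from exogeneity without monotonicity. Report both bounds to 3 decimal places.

p₁ = 0.577, p₀ = 0.467.
Under exogeneity alone the bounds on PN are max{0,(p₁−p₀)/p₁} ≤ PN ≤ min{1,(1−p₀)/p₁}.
  lower = (p₁ − p₀)/p₁ = 0.11 / 0.577 ≈ 0.1906
  upper = min{1, (1 − p₀)/p₁} = 0.533 / 0.577 ≈ 0.9237

0.191 ≤ PN ≤ 0.924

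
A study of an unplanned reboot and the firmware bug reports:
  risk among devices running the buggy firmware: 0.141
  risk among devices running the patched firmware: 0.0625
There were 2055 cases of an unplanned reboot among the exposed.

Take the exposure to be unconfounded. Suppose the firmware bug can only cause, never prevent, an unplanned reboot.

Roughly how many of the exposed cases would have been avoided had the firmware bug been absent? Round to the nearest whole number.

Let p₁ = 0.141, p₀ = 0.0625.
PN = (p₁ − p₀)/p₁ = (0.141 − 0.0625) / 0.141 ≈ 0.55674.
Attributable cases ≈ PN × (exposed cases) = 0.55674 × 2055 ≈ 1144.10.

about 1144 cases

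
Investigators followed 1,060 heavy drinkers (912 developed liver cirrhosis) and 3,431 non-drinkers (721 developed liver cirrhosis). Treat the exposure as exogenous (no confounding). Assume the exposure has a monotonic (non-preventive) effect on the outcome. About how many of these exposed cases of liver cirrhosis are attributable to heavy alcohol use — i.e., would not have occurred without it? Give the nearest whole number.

about 689 cases

p₁ = P(outcome | exposed) = 912/1060 = 0.86038
p₀ = P(outcome | unexposed) = 721/3431 = 0.21014
PN = (p₁ − p₀)/p₁ = (0.86038 − 0.21014) / 0.86038 ≈ 0.75576.
Attributable cases ≈ PN × (exposed cases) = 0.75576 × 912 ≈ 689.25.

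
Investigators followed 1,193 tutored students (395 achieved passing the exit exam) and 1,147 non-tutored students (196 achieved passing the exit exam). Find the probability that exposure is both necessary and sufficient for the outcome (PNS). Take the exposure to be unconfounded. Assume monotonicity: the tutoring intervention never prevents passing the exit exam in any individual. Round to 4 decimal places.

p₁ = P(outcome | exposed) = 395/1193 = 0.3311
p₀ = P(outcome | unexposed) = 196/1147 = 0.17088
Under exogeneity and monotonicity, PNS = p₁ − p₀.
PNS = 0.3311 − 0.17088 = 0.16022

PNS ≈ 0.1602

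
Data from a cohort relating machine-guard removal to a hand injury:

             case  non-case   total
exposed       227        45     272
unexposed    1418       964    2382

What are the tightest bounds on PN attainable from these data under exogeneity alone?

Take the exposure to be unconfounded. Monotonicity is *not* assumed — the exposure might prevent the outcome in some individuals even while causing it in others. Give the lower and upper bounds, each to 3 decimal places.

0.287 ≤ PN ≤ 0.485

p₁ = P(outcome | exposed) = 227/272 = 0.83456
p₀ = P(outcome | unexposed) = 1418/2382 = 0.5953
Under exogeneity alone the bounds on PN are max{0,(p₁−p₀)/p₁} ≤ PN ≤ min{1,(1−p₀)/p₁}.
  lower = (p₁ − p₀)/p₁ = 0.23926 / 0.83456 ≈ 0.2867
  upper = min{1, (1 − p₀)/p₁} = 0.4047 / 0.83456 ≈ 0.4849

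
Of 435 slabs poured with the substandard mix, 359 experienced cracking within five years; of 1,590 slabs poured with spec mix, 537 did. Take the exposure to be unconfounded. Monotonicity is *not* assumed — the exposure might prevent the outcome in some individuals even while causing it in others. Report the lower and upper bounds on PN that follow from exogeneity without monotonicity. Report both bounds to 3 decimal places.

0.591 ≤ PN ≤ 0.802

p₁ = P(outcome | exposed) = 359/435 = 0.82529
p₀ = P(outcome | unexposed) = 537/1590 = 0.33774
Under exogeneity alone the bounds on PN are max{0,(p₁−p₀)/p₁} ≤ PN ≤ min{1,(1−p₀)/p₁}.
  lower = (p₁ − p₀)/p₁ = 0.48755 / 0.82529 ≈ 0.5908
  upper = min{1, (1 − p₀)/p₁} = 0.66226 / 0.82529 ≈ 0.8025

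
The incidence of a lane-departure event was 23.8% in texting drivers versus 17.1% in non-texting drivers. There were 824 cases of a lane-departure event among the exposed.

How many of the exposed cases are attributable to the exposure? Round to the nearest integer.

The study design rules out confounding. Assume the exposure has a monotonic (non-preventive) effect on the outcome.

about 232 cases

p₁ = 0.238, p₀ = 0.171.
PN = (p₁ − p₀)/p₁ = (0.238 − 0.171) / 0.238 ≈ 0.28151.
Attributable cases ≈ PN × (exposed cases) = 0.28151 × 824 ≈ 231.97.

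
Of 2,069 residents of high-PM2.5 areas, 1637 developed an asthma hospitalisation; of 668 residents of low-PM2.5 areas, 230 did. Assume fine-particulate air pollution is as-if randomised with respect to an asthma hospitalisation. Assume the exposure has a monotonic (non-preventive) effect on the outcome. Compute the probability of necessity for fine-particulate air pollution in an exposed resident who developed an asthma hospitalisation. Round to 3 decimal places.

PN ≈ 0.565

p₁ = P(outcome | exposed) = 1637/2069 = 0.7912
p₀ = P(outcome | unexposed) = 230/668 = 0.34431
Under exogeneity and monotonicity, PN = (p₁ − p₀) / p₁.
PN = (0.7912 − 0.34431) / 0.7912 = 0.44689 / 0.7912 ≈ 0.5648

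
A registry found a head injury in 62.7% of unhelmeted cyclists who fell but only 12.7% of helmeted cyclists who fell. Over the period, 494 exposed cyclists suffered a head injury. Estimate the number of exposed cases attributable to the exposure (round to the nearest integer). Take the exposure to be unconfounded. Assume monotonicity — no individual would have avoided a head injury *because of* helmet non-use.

p₁ = 0.627, p₀ = 0.127.
PN = (p₁ − p₀)/p₁ = (0.627 − 0.127) / 0.627 ≈ 0.79745.
Attributable cases ≈ PN × (exposed cases) = 0.79745 × 494 ≈ 393.94.

about 394 cases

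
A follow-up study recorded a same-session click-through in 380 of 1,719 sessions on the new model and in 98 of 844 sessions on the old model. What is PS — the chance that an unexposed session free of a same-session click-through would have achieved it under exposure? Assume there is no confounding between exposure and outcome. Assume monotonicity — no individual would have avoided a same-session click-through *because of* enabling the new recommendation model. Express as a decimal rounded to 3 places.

p₁ = P(outcome | exposed) = 380/1719 = 0.22106
p₀ = P(outcome | unexposed) = 98/844 = 0.11611
Under exogeneity and monotonicity, PS = (p₁ − p₀) / (1 − p₀).
PS = (0.22106 − 0.11611) / (1 − 0.11611) = 0.10495 / 0.88389 ≈ 0.1187

PS ≈ 0.119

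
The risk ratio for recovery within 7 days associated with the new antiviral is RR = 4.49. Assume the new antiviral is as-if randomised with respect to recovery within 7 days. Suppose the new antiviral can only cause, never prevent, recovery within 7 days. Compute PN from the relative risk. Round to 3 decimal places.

PN ≈ 0.777

Under exogeneity and monotonicity, PN = (RR − 1) / RR = 1 − 1/RR.
PN = (4.49 − 1) / 4.49 = 3.49 / 4.49 ≈ 0.7773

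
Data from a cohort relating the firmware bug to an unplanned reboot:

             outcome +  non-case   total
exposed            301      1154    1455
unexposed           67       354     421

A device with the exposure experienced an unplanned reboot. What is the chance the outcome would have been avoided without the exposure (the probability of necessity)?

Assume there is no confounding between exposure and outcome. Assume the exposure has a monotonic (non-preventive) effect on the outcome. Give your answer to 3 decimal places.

PN ≈ 0.231

p₁ = P(outcome | exposed) = 301/1455 = 0.20687
p₀ = P(outcome | unexposed) = 67/421 = 0.15914
Under exogeneity and monotonicity, PN = (p₁ − p₀) / p₁.
PN = (0.20687 − 0.15914) / 0.20687 = 0.047728 / 0.20687 ≈ 0.2307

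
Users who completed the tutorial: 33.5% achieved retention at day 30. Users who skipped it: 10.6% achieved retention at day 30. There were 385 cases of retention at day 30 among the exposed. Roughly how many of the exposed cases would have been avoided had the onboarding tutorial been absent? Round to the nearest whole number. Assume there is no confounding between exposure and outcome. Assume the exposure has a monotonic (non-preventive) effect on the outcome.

p₁ = 0.335, p₀ = 0.106.
PN = (p₁ − p₀)/p₁ = (0.335 − 0.106) / 0.335 ≈ 0.68358.
Attributable cases ≈ PN × (exposed cases) = 0.68358 × 385 ≈ 263.18.

about 263 cases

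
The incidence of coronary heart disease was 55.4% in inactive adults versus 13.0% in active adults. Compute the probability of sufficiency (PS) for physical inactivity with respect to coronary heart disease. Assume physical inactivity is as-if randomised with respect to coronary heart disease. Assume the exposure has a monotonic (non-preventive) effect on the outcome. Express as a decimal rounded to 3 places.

p₁ = 0.554, p₀ = 0.13.
Under exogeneity and monotonicity, PS = (p₁ − p₀) / (1 − p₀).
PS = (0.554 − 0.13) / (1 − 0.13) = 0.424 / 0.87 ≈ 0.4874

PS ≈ 0.487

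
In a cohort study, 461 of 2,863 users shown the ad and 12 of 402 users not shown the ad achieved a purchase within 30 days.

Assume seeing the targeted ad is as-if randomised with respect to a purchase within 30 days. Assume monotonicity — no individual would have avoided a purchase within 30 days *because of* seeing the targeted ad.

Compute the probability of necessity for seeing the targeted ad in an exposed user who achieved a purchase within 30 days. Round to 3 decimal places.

PN ≈ 0.815

p₁ = P(outcome | exposed) = 461/2863 = 0.16102
p₀ = P(outcome | unexposed) = 12/402 = 0.029851
Under exogeneity and monotonicity, PN = (p₁ − p₀) / p₁.
PN = (0.16102 − 0.029851) / 0.16102 = 0.13117 / 0.16102 ≈ 0.8146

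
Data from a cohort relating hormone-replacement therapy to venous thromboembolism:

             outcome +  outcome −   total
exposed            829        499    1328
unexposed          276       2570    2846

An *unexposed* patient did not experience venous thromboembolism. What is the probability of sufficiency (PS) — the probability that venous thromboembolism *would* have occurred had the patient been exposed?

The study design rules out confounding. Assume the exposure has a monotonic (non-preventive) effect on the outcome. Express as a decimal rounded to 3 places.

PS ≈ 0.584

p₁ = P(outcome | exposed) = 829/1328 = 0.62425
p₀ = P(outcome | unexposed) = 276/2846 = 0.096978
Under exogeneity and monotonicity, PS = (p₁ − p₀)/(1 − p₀).
PS = (0.62425 − 0.096978) / 0.90302 ≈ 0.5839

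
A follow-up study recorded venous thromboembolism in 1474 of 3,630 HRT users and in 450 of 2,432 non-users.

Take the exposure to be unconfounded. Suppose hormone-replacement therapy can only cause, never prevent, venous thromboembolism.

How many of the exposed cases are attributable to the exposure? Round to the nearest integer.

p₁ = P(outcome | exposed) = 1474/3630 = 0.40606
p₀ = P(outcome | unexposed) = 450/2432 = 0.18503
PN = (p₁ − p₀)/p₁ = (0.40606 − 0.18503) / 0.40606 ≈ 0.54432.
Attributable cases ≈ PN × (exposed cases) = 0.54432 × 1474 ≈ 802.33.

about 802 cases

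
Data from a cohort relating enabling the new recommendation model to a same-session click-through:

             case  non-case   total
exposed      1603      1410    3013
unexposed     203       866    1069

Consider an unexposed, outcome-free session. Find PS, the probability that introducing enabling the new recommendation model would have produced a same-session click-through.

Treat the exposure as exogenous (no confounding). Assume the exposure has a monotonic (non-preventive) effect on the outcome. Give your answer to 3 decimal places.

p₁ = P(outcome | exposed) = 1603/3013 = 0.53203
p₀ = P(outcome | unexposed) = 203/1069 = 0.1899
Under exogeneity and monotonicity, PS = (p₁ − p₀)/(1 − p₀).
PS = (0.53203 − 0.1899) / 0.8101 ≈ 0.4223

PS ≈ 0.422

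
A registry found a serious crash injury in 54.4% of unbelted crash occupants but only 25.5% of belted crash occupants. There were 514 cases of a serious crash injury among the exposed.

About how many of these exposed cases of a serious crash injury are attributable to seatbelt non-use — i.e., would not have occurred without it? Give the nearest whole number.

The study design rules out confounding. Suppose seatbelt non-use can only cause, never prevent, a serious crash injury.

p₁ = 0.544, p₀ = 0.255.
PN = (p₁ − p₀)/p₁ = (0.544 − 0.255) / 0.544 ≈ 0.53125.
Attributable cases ≈ PN × (exposed cases) = 0.53125 × 514 ≈ 273.06.

about 273 cases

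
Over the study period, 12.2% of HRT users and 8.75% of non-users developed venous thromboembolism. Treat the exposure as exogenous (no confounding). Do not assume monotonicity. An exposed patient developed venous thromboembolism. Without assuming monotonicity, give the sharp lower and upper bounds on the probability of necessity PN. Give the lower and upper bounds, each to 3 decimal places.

p₁ = 0.122, p₀ = 0.0875.
Under exogeneity alone the bounds on PN are max{0,(p₁−p₀)/p₁} ≤ PN ≤ min{1,(1−p₀)/p₁}.
  lower = (p₁ − p₀)/p₁ = 0.0345 / 0.122 ≈ 0.2828
  upper = min{1, (1 − p₀)/p₁} = 0.9125 / 0.122 ≈ 7.4795 → capped at 1

0.283 ≤ PN ≤ 1.000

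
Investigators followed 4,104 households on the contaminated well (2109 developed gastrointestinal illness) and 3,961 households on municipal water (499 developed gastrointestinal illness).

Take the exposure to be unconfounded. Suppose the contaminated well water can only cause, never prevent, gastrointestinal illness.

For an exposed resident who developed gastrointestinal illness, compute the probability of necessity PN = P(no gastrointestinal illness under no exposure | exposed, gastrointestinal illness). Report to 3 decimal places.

PN ≈ 0.755

p₁ = P(outcome | exposed) = 2109/4104 = 0.51389
p₀ = P(outcome | unexposed) = 499/3961 = 0.12598
Under exogeneity and monotonicity, PN = (p₁ − p₀) / p₁.
PN = (0.51389 − 0.12598) / 0.51389 = 0.38791 / 0.51389 ≈ 0.7549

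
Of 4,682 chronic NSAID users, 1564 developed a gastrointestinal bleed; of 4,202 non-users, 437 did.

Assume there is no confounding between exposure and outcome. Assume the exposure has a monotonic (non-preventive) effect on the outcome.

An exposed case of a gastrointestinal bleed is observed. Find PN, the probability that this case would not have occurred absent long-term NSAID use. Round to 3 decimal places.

p₁ = P(outcome | exposed) = 1564/4682 = 0.33405
p₀ = P(outcome | unexposed) = 437/4202 = 0.104
Under exogeneity and monotonicity, PN = (p₁ − p₀) / p₁.
PN = (0.33405 − 0.104) / 0.33405 = 0.23005 / 0.33405 ≈ 0.6887

PN ≈ 0.689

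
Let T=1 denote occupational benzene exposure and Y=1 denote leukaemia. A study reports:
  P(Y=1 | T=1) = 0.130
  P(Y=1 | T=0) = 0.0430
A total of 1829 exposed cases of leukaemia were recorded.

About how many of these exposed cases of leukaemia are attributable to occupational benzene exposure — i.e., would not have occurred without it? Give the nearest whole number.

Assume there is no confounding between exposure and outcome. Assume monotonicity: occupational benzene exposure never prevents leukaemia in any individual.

Let p₁ = 0.13, p₀ = 0.043.
PN = (p₁ − p₀)/p₁ = (0.13 − 0.043) / 0.13 ≈ 0.66923.
Attributable cases ≈ PN × (exposed cases) = 0.66923 × 1829 ≈ 1224.02.

about 1224 cases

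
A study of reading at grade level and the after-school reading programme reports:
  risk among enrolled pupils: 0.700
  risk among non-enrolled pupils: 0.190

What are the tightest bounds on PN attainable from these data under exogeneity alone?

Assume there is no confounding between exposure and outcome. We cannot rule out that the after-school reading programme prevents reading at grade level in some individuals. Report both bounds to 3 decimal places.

Let p₁ = 0.7, p₀ = 0.19.
Under exogeneity alone the bounds on PN are max{0,(p₁−p₀)/p₁} ≤ PN ≤ min{1,(1−p₀)/p₁}.
  lower = (p₁ − p₀)/p₁ = 0.51 / 0.7 ≈ 0.7286
  upper = min{1, (1 − p₀)/p₁} = 0.81 / 0.7 ≈ 1.1571 → capped at 1

0.729 ≤ PN ≤ 1.000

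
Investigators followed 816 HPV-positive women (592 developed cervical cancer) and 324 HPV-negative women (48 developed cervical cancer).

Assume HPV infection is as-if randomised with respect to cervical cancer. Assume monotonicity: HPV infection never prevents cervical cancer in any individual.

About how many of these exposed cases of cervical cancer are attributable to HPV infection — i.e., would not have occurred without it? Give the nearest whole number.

p₁ = P(outcome | exposed) = 592/816 = 0.72549
p₀ = P(outcome | unexposed) = 48/324 = 0.14815
PN = (p₁ − p₀)/p₁ = (0.72549 − 0.14815) / 0.72549 ≈ 0.79580.
Attributable cases ≈ PN × (exposed cases) = 0.79580 × 592 ≈ 471.11.

about 471 cases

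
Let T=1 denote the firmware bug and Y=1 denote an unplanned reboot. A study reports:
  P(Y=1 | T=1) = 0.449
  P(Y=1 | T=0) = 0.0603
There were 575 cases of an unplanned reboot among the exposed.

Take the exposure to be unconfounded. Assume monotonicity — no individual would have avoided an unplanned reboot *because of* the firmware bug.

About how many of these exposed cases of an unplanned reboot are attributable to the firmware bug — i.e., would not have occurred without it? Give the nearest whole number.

about 498 cases

Let p₁ = 0.449, p₀ = 0.0603.
PN = (p₁ − p₀)/p₁ = (0.449 − 0.0603) / 0.449 ≈ 0.86570.
Attributable cases ≈ PN × (exposed cases) = 0.86570 × 575 ≈ 497.78.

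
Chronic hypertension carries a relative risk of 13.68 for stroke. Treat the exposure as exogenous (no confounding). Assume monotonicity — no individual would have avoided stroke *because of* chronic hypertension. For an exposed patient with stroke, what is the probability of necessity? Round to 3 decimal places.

PN ≈ 0.927

Under exogeneity and monotonicity, PN = (RR − 1) / RR = 1 − 1/RR.
PN = (13.68 − 1) / 13.68 = 12.68 / 13.68 ≈ 0.9269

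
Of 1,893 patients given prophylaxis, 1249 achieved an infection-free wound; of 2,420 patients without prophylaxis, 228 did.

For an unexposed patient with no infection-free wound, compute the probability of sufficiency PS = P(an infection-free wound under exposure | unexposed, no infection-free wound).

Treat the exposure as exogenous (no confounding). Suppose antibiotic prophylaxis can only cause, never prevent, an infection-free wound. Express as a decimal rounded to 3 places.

p₁ = P(outcome | exposed) = 1249/1893 = 0.6598
p₀ = P(outcome | unexposed) = 228/2420 = 0.094215
Under exogeneity and monotonicity, PS = (p₁ − p₀) / (1 − p₀).
PS = (0.6598 − 0.094215) / (1 − 0.094215) = 0.56558 / 0.90579 ≈ 0.6244

PS ≈ 0.624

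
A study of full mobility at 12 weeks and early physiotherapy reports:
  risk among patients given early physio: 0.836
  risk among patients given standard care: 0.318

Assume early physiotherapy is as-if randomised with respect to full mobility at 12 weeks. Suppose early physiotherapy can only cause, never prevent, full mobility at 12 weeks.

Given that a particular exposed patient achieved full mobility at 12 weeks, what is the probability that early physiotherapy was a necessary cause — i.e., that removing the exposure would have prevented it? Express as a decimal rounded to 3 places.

Let p₁ = 0.836, p₀ = 0.318.
Under exogeneity and monotonicity, PN = (p₁ − p₀) / p₁.
PN = (0.836 − 0.318) / 0.836 = 0.518 / 0.836 ≈ 0.6196

PN ≈ 0.620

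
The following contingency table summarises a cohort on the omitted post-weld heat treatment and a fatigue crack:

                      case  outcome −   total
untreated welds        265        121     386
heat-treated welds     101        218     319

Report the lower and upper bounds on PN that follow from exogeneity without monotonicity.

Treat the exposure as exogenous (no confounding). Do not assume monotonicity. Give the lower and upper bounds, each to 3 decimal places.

0.539 ≤ PN ≤ 0.995

p₁ = P(outcome | exposed) = 265/386 = 0.68653
p₀ = P(outcome | unexposed) = 101/319 = 0.31661
Under exogeneity alone the bounds on PN are max{0,(p₁−p₀)/p₁} ≤ PN ≤ min{1,(1−p₀)/p₁}.
  lower = (p₁ − p₀)/p₁ = 0.36991 / 0.68653 ≈ 0.5388
  upper = min{1, (1 − p₀)/p₁} = 0.68339 / 0.68653 ≈ 0.9954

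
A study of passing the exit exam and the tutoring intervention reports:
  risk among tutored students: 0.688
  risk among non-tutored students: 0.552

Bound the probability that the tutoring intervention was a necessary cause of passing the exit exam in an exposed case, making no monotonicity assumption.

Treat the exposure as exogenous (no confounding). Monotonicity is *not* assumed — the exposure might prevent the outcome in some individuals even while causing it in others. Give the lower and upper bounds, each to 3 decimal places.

Let p₁ = 0.688, p₀ = 0.552.
Under exogeneity alone the bounds on PN are max{0,(p₁−p₀)/p₁} ≤ PN ≤ min{1,(1−p₀)/p₁}.
  lower = (p₁ − p₀)/p₁ = 0.136 / 0.688 ≈ 0.1977
  upper = min{1, (1 − p₀)/p₁} = 0.448 / 0.688 ≈ 0.6512

0.198 ≤ PN ≤ 0.651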